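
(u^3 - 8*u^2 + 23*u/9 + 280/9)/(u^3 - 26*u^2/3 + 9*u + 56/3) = (u + 5/3)/(u + 1)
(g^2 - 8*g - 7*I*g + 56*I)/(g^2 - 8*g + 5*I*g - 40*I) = (g - 7*I)/(g + 5*I)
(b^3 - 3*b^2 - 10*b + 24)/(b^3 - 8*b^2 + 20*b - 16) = (b + 3)/(b - 2)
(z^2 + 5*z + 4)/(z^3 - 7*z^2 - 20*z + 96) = (z + 1)/(z^2 - 11*z + 24)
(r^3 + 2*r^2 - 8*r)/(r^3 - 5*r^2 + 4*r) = (r^2 + 2*r - 8)/(r^2 - 5*r + 4)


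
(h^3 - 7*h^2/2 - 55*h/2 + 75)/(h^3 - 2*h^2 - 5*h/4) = 2*(h^2 - h - 30)/(h*(2*h + 1))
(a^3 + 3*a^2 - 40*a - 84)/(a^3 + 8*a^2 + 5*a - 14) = (a - 6)/(a - 1)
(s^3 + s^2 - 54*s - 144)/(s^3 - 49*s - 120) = (s + 6)/(s + 5)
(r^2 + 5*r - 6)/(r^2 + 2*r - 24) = (r - 1)/(r - 4)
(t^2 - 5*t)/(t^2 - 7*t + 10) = t/(t - 2)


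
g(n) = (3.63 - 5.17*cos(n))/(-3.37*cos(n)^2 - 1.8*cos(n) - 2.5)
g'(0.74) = -0.59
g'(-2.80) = -0.44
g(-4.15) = -2.56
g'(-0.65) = 0.46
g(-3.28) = -2.18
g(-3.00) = -2.18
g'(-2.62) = -0.61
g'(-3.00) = -0.19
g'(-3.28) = 0.19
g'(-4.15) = -0.20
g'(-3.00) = -0.19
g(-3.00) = -2.18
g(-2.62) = -2.34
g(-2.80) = -2.24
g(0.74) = 0.03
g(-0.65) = 0.08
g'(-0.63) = 0.43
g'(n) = (3.63 - 5.17*cos(n))*(-6.74*sin(n)*cos(n) - 1.8*sin(n))/(-3.37*cos(n)^2 - 1.8*cos(n) - 2.5)^2 + 5.17*sin(n)/(-3.37*cos(n)^2 - 1.8*cos(n) - 2.5) = (17.4229*cos(n)^2 - 24.4662*cos(n) - 19.459)*sin(n)/(11.3569*cos(n)^4 + 12.132*cos(n)^3 + 20.09*cos(n)^2 + 9.0*cos(n) + 6.25)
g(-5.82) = 0.15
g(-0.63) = 0.09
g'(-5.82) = -0.26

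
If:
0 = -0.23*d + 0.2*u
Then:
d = 0.869565217391304*u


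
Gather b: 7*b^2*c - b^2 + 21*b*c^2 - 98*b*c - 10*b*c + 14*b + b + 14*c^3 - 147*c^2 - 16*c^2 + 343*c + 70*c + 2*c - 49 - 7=b^2*(7*c - 1) + b*(21*c^2 - 108*c + 15) + 14*c^3 - 163*c^2 + 415*c - 56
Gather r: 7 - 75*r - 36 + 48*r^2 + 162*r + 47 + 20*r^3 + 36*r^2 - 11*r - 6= 20*r^3 + 84*r^2 + 76*r + 12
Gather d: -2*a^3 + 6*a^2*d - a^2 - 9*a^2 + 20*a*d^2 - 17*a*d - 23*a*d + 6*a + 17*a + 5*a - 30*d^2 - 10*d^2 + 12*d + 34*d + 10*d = -2*a^3 - 10*a^2 + 28*a + d^2*(20*a - 40) + d*(6*a^2 - 40*a + 56)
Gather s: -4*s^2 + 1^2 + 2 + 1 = 4 - 4*s^2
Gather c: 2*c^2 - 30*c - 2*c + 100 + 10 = 2*c^2 - 32*c + 110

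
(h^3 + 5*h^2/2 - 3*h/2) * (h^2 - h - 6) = h^5 + 3*h^4/2 - 10*h^3 - 27*h^2/2 + 9*h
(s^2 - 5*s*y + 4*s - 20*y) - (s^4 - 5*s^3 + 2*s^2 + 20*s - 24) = -s^4 + 5*s^3 - s^2 - 5*s*y - 16*s - 20*y + 24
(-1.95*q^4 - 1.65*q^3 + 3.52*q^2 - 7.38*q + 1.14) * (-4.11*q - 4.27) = 8.0145*q^5 + 15.108*q^4 - 7.4217*q^3 + 15.3014*q^2 + 26.8272*q - 4.8678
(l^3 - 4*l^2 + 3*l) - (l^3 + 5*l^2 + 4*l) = -9*l^2 - l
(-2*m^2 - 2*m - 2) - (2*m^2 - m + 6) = -4*m^2 - m - 8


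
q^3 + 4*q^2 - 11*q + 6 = (q - 1)^2*(q + 6)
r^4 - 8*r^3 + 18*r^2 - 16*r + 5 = (r - 5)*(r - 1)^3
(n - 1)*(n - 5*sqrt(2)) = n^2 - 5*sqrt(2)*n - n + 5*sqrt(2)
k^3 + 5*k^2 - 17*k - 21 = (k - 3)*(k + 1)*(k + 7)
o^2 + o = o*(o + 1)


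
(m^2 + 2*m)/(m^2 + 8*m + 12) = m/(m + 6)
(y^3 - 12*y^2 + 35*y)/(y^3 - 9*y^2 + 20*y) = (y - 7)/(y - 4)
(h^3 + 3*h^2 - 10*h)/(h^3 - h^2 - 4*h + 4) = h*(h + 5)/(h^2 + h - 2)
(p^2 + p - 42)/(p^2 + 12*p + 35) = (p - 6)/(p + 5)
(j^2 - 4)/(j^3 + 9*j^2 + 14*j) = (j - 2)/(j*(j + 7))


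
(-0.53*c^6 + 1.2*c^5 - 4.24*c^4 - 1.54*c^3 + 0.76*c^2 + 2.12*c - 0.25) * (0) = 0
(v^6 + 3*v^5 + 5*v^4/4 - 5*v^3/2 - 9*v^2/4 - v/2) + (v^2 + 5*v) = v^6 + 3*v^5 + 5*v^4/4 - 5*v^3/2 - 5*v^2/4 + 9*v/2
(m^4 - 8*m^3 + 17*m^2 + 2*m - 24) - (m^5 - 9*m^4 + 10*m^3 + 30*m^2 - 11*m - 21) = -m^5 + 10*m^4 - 18*m^3 - 13*m^2 + 13*m - 3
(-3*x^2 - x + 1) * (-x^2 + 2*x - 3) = 3*x^4 - 5*x^3 + 6*x^2 + 5*x - 3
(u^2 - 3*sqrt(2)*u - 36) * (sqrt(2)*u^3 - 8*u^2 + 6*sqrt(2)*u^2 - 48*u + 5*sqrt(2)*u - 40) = sqrt(2)*u^5 - 14*u^4 + 6*sqrt(2)*u^4 - 84*u^3 - 7*sqrt(2)*u^3 - 72*sqrt(2)*u^2 + 218*u^2 - 60*sqrt(2)*u + 1728*u + 1440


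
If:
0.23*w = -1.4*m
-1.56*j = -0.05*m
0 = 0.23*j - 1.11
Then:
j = 4.83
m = 150.57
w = -916.54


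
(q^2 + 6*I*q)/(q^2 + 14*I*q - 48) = q/(q + 8*I)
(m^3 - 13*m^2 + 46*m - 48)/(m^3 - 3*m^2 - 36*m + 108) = (m^2 - 10*m + 16)/(m^2 - 36)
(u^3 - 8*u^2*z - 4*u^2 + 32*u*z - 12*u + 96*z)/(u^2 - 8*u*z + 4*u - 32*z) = (u^2 - 4*u - 12)/(u + 4)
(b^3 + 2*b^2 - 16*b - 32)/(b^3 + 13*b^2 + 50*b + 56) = (b - 4)/(b + 7)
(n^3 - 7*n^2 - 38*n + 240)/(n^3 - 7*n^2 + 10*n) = (n^2 - 2*n - 48)/(n*(n - 2))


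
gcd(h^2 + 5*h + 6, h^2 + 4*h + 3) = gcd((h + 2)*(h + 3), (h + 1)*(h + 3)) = h + 3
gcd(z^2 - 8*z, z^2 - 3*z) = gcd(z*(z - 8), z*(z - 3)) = z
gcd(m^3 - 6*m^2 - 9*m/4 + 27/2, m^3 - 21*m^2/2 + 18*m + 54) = m^2 - 9*m/2 - 9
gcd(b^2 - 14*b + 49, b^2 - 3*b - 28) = b - 7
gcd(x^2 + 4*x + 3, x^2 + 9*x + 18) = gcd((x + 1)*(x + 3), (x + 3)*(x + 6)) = x + 3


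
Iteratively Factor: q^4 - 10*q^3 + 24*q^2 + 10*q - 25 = (q + 1)*(q^3 - 11*q^2 + 35*q - 25) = (q - 5)*(q + 1)*(q^2 - 6*q + 5) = (q - 5)^2*(q + 1)*(q - 1)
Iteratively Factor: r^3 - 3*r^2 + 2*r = (r)*(r^2 - 3*r + 2) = r*(r - 1)*(r - 2)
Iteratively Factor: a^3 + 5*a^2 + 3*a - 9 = (a - 1)*(a^2 + 6*a + 9) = (a - 1)*(a + 3)*(a + 3)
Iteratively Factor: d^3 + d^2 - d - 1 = (d + 1)*(d^2 - 1) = (d + 1)^2*(d - 1)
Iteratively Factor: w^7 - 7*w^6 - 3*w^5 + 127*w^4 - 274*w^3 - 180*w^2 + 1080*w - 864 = (w - 2)*(w^6 - 5*w^5 - 13*w^4 + 101*w^3 - 72*w^2 - 324*w + 432) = (w - 2)^2*(w^5 - 3*w^4 - 19*w^3 + 63*w^2 + 54*w - 216) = (w - 2)^2*(w + 4)*(w^4 - 7*w^3 + 9*w^2 + 27*w - 54) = (w - 3)*(w - 2)^2*(w + 4)*(w^3 - 4*w^2 - 3*w + 18) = (w - 3)^2*(w - 2)^2*(w + 4)*(w^2 - w - 6) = (w - 3)^2*(w - 2)^2*(w + 2)*(w + 4)*(w - 3)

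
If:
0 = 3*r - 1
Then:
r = 1/3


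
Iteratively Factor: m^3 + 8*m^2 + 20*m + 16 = (m + 4)*(m^2 + 4*m + 4) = (m + 2)*(m + 4)*(m + 2)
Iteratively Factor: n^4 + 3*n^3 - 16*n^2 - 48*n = (n - 4)*(n^3 + 7*n^2 + 12*n) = (n - 4)*(n + 3)*(n^2 + 4*n) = n*(n - 4)*(n + 3)*(n + 4)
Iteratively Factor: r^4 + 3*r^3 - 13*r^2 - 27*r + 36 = (r - 3)*(r^3 + 6*r^2 + 5*r - 12) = (r - 3)*(r - 1)*(r^2 + 7*r + 12) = (r - 3)*(r - 1)*(r + 3)*(r + 4)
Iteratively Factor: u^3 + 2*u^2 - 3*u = (u + 3)*(u^2 - u) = u*(u + 3)*(u - 1)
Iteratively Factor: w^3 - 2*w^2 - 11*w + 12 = (w - 1)*(w^2 - w - 12) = (w - 1)*(w + 3)*(w - 4)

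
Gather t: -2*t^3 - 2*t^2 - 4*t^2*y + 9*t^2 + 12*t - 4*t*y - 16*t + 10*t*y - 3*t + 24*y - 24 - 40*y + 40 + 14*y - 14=-2*t^3 + t^2*(7 - 4*y) + t*(6*y - 7) - 2*y + 2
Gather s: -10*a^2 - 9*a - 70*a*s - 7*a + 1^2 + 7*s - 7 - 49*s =-10*a^2 - 16*a + s*(-70*a - 42) - 6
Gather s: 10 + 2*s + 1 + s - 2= 3*s + 9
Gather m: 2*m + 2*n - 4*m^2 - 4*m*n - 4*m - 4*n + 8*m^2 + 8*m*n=4*m^2 + m*(4*n - 2) - 2*n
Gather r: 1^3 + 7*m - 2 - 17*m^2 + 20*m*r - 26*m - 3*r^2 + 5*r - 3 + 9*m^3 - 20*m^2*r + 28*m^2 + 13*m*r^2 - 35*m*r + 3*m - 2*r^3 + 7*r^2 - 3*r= 9*m^3 + 11*m^2 - 16*m - 2*r^3 + r^2*(13*m + 4) + r*(-20*m^2 - 15*m + 2) - 4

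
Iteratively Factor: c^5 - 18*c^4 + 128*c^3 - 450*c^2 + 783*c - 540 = (c - 5)*(c^4 - 13*c^3 + 63*c^2 - 135*c + 108) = (c - 5)*(c - 3)*(c^3 - 10*c^2 + 33*c - 36) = (c - 5)*(c - 3)^2*(c^2 - 7*c + 12) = (c - 5)*(c - 4)*(c - 3)^2*(c - 3)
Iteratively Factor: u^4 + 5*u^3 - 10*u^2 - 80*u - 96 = (u - 4)*(u^3 + 9*u^2 + 26*u + 24) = (u - 4)*(u + 2)*(u^2 + 7*u + 12) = (u - 4)*(u + 2)*(u + 4)*(u + 3)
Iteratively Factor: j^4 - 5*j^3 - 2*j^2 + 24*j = (j)*(j^3 - 5*j^2 - 2*j + 24) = j*(j - 4)*(j^2 - j - 6) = j*(j - 4)*(j + 2)*(j - 3)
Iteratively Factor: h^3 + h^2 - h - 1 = (h + 1)*(h^2 - 1) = (h - 1)*(h + 1)*(h + 1)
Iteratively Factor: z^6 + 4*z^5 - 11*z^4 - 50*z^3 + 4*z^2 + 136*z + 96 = (z - 3)*(z^5 + 7*z^4 + 10*z^3 - 20*z^2 - 56*z - 32) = (z - 3)*(z - 2)*(z^4 + 9*z^3 + 28*z^2 + 36*z + 16) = (z - 3)*(z - 2)*(z + 4)*(z^3 + 5*z^2 + 8*z + 4) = (z - 3)*(z - 2)*(z + 2)*(z + 4)*(z^2 + 3*z + 2) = (z - 3)*(z - 2)*(z + 2)^2*(z + 4)*(z + 1)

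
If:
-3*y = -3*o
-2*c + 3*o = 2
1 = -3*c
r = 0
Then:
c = -1/3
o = 4/9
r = 0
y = 4/9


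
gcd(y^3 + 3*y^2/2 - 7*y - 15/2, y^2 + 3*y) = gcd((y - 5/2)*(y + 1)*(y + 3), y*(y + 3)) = y + 3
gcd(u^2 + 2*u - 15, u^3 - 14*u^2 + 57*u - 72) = u - 3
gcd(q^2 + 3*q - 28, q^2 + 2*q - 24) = q - 4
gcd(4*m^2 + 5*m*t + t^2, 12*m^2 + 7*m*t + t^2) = 4*m + t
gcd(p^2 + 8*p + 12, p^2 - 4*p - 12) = p + 2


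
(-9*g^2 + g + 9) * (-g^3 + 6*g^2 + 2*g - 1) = 9*g^5 - 55*g^4 - 21*g^3 + 65*g^2 + 17*g - 9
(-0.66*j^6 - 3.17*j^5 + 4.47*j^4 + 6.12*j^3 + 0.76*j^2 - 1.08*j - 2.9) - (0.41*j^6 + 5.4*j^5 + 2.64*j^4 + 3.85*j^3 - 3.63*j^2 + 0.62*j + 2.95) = -1.07*j^6 - 8.57*j^5 + 1.83*j^4 + 2.27*j^3 + 4.39*j^2 - 1.7*j - 5.85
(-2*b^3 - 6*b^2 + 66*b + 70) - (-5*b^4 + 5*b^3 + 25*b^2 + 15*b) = 5*b^4 - 7*b^3 - 31*b^2 + 51*b + 70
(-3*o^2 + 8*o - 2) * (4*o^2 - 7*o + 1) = -12*o^4 + 53*o^3 - 67*o^2 + 22*o - 2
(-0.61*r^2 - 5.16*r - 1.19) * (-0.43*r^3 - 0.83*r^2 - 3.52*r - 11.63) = 0.2623*r^5 + 2.7251*r^4 + 6.9417*r^3 + 26.2452*r^2 + 64.1996*r + 13.8397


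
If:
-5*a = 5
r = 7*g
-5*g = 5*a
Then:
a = -1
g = 1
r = 7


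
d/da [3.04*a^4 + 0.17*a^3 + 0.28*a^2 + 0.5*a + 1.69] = 12.16*a^3 + 0.51*a^2 + 0.56*a + 0.5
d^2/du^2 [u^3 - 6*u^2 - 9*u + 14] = 6*u - 12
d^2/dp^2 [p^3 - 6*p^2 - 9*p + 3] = 6*p - 12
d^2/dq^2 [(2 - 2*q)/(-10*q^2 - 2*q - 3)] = 8*((4 - 15*q)*(10*q^2 + 2*q + 3) + 2*(q - 1)*(10*q + 1)^2)/(10*q^2 + 2*q + 3)^3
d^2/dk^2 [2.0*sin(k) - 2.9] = -2.0*sin(k)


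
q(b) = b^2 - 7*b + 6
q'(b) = 2*b - 7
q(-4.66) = 60.34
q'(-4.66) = -16.32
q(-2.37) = 28.21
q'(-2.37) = -11.74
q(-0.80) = 12.24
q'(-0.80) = -8.60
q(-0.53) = 9.99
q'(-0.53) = -8.06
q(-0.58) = 10.40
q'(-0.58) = -8.16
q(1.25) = -1.19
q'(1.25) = -4.50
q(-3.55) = 43.45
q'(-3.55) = -14.10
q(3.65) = -6.23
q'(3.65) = 0.30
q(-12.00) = 234.00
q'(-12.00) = -31.00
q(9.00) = 24.00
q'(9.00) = 11.00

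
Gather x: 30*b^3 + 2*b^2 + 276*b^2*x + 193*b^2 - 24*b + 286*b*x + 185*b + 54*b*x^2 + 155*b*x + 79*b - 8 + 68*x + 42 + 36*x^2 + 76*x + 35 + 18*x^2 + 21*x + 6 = 30*b^3 + 195*b^2 + 240*b + x^2*(54*b + 54) + x*(276*b^2 + 441*b + 165) + 75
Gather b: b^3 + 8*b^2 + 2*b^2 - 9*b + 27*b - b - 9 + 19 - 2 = b^3 + 10*b^2 + 17*b + 8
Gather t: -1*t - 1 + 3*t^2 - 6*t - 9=3*t^2 - 7*t - 10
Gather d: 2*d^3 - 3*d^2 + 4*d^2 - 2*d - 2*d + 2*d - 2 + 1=2*d^3 + d^2 - 2*d - 1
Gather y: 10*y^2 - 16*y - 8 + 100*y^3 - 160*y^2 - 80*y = 100*y^3 - 150*y^2 - 96*y - 8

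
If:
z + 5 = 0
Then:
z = -5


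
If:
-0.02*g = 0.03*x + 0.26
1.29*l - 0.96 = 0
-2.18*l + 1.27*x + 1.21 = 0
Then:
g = -13.49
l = 0.74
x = 0.32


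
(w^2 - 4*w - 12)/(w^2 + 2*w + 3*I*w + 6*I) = (w - 6)/(w + 3*I)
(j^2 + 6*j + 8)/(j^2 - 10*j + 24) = (j^2 + 6*j + 8)/(j^2 - 10*j + 24)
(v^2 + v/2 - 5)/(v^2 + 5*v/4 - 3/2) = 2*(2*v^2 + v - 10)/(4*v^2 + 5*v - 6)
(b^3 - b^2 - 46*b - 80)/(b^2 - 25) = (b^2 - 6*b - 16)/(b - 5)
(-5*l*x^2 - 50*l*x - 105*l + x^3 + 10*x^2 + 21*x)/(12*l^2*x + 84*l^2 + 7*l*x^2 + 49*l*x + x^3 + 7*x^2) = (-5*l*x - 15*l + x^2 + 3*x)/(12*l^2 + 7*l*x + x^2)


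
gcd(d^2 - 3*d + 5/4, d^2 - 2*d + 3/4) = d - 1/2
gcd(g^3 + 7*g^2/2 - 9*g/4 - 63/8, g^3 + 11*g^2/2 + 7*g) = g + 7/2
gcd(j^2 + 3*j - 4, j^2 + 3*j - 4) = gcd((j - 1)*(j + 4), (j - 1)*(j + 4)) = j^2 + 3*j - 4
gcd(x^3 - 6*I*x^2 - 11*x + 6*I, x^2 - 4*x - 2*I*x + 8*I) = x - 2*I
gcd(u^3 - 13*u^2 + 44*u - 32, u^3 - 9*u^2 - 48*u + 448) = u - 8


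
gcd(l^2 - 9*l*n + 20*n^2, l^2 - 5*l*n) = l - 5*n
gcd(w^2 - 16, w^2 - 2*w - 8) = w - 4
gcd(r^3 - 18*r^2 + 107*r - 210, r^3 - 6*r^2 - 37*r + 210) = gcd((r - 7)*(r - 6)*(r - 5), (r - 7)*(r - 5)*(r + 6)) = r^2 - 12*r + 35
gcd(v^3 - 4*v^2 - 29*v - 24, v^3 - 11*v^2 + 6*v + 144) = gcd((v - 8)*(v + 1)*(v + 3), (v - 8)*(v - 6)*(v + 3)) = v^2 - 5*v - 24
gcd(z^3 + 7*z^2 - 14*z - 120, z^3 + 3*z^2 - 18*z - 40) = z^2 + z - 20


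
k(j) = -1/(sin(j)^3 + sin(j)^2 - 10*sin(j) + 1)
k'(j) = -(-3*sin(j)^2*cos(j) - 2*sin(j)*cos(j) + 10*cos(j))/(sin(j)^3 + sin(j)^2 - 10*sin(j) + 1)^2 = (3*sin(j)^2 + 2*sin(j) - 10)*cos(j)/(sin(j)^3 + sin(j)^2 - 10*sin(j) + 1)^2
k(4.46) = -0.09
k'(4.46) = 0.02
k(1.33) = 0.15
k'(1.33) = -0.03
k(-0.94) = -0.11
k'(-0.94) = -0.07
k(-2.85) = -0.25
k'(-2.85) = 0.64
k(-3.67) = 0.27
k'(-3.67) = 0.53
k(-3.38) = 0.77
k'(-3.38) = 5.44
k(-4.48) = 0.15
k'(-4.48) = 0.03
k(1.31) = 0.15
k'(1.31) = -0.03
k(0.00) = -1.00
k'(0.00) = -10.00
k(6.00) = -0.26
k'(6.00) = -0.67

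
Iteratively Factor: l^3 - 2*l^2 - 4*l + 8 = (l + 2)*(l^2 - 4*l + 4) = (l - 2)*(l + 2)*(l - 2)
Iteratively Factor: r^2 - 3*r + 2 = (r - 2)*(r - 1)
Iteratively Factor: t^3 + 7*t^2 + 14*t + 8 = (t + 4)*(t^2 + 3*t + 2) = (t + 2)*(t + 4)*(t + 1)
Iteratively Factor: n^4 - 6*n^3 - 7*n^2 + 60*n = (n + 3)*(n^3 - 9*n^2 + 20*n) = n*(n + 3)*(n^2 - 9*n + 20) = n*(n - 4)*(n + 3)*(n - 5)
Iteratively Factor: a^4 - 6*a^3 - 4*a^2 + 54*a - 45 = (a + 3)*(a^3 - 9*a^2 + 23*a - 15) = (a - 5)*(a + 3)*(a^2 - 4*a + 3) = (a - 5)*(a - 3)*(a + 3)*(a - 1)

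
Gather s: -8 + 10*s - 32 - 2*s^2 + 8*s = -2*s^2 + 18*s - 40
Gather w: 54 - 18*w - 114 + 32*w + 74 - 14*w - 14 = 0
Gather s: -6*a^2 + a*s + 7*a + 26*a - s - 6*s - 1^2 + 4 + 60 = -6*a^2 + 33*a + s*(a - 7) + 63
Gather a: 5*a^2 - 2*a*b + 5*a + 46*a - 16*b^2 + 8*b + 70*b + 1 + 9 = 5*a^2 + a*(51 - 2*b) - 16*b^2 + 78*b + 10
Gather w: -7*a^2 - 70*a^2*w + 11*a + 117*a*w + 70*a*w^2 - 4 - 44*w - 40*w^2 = -7*a^2 + 11*a + w^2*(70*a - 40) + w*(-70*a^2 + 117*a - 44) - 4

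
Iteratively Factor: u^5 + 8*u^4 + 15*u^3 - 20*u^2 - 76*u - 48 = (u - 2)*(u^4 + 10*u^3 + 35*u^2 + 50*u + 24) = (u - 2)*(u + 3)*(u^3 + 7*u^2 + 14*u + 8) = (u - 2)*(u + 3)*(u + 4)*(u^2 + 3*u + 2) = (u - 2)*(u + 1)*(u + 3)*(u + 4)*(u + 2)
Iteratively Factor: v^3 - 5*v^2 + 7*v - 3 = (v - 3)*(v^2 - 2*v + 1) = (v - 3)*(v - 1)*(v - 1)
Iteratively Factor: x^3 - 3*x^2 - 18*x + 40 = (x + 4)*(x^2 - 7*x + 10) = (x - 5)*(x + 4)*(x - 2)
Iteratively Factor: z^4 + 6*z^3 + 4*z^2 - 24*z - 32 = (z + 2)*(z^3 + 4*z^2 - 4*z - 16) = (z - 2)*(z + 2)*(z^2 + 6*z + 8) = (z - 2)*(z + 2)^2*(z + 4)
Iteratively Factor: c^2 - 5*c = (c - 5)*(c)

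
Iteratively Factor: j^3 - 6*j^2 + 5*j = (j - 5)*(j^2 - j) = j*(j - 5)*(j - 1)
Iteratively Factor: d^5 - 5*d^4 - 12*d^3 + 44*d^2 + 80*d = (d - 5)*(d^4 - 12*d^2 - 16*d) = d*(d - 5)*(d^3 - 12*d - 16) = d*(d - 5)*(d + 2)*(d^2 - 2*d - 8) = d*(d - 5)*(d + 2)^2*(d - 4)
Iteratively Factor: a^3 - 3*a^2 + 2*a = (a)*(a^2 - 3*a + 2) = a*(a - 1)*(a - 2)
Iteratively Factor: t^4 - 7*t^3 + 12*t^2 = (t - 4)*(t^3 - 3*t^2) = (t - 4)*(t - 3)*(t^2) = t*(t - 4)*(t - 3)*(t)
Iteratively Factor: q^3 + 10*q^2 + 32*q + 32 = (q + 2)*(q^2 + 8*q + 16) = (q + 2)*(q + 4)*(q + 4)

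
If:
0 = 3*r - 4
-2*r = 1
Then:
No Solution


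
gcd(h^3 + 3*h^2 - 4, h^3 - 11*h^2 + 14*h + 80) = h + 2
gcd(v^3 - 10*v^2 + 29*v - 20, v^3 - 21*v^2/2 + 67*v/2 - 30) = v^2 - 9*v + 20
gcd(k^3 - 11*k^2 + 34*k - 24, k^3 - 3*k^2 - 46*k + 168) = k^2 - 10*k + 24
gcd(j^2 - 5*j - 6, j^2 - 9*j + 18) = j - 6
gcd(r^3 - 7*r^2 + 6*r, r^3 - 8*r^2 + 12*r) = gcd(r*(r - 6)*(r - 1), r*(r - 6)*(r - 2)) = r^2 - 6*r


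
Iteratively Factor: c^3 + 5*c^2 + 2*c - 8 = (c + 2)*(c^2 + 3*c - 4) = (c + 2)*(c + 4)*(c - 1)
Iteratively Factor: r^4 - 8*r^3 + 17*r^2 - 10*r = (r)*(r^3 - 8*r^2 + 17*r - 10) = r*(r - 1)*(r^2 - 7*r + 10) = r*(r - 5)*(r - 1)*(r - 2)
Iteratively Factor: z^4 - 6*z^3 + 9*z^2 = (z)*(z^3 - 6*z^2 + 9*z) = z*(z - 3)*(z^2 - 3*z) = z^2*(z - 3)*(z - 3)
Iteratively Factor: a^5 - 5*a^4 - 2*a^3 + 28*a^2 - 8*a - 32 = (a - 2)*(a^4 - 3*a^3 - 8*a^2 + 12*a + 16) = (a - 4)*(a - 2)*(a^3 + a^2 - 4*a - 4) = (a - 4)*(a - 2)^2*(a^2 + 3*a + 2) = (a - 4)*(a - 2)^2*(a + 1)*(a + 2)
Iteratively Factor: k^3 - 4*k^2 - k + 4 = (k - 1)*(k^2 - 3*k - 4) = (k - 1)*(k + 1)*(k - 4)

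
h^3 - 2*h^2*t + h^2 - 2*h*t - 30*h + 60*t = (h - 5)*(h + 6)*(h - 2*t)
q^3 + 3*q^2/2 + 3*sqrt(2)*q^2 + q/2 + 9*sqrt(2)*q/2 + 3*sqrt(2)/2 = (q + 1/2)*(q + 1)*(q + 3*sqrt(2))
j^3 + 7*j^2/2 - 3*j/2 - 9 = (j - 3/2)*(j + 2)*(j + 3)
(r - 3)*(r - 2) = r^2 - 5*r + 6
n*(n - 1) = n^2 - n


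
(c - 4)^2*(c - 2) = c^3 - 10*c^2 + 32*c - 32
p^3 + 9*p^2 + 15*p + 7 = (p + 1)^2*(p + 7)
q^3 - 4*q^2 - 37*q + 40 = (q - 8)*(q - 1)*(q + 5)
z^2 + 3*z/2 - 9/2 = (z - 3/2)*(z + 3)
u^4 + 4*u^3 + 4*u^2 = u^2*(u + 2)^2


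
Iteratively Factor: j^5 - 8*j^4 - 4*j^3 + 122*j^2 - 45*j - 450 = (j + 2)*(j^4 - 10*j^3 + 16*j^2 + 90*j - 225) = (j + 2)*(j + 3)*(j^3 - 13*j^2 + 55*j - 75) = (j - 5)*(j + 2)*(j + 3)*(j^2 - 8*j + 15) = (j - 5)^2*(j + 2)*(j + 3)*(j - 3)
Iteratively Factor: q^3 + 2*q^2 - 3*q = (q + 3)*(q^2 - q) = (q - 1)*(q + 3)*(q)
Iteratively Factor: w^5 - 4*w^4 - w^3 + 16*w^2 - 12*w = (w - 1)*(w^4 - 3*w^3 - 4*w^2 + 12*w) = (w - 2)*(w - 1)*(w^3 - w^2 - 6*w) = w*(w - 2)*(w - 1)*(w^2 - w - 6) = w*(w - 3)*(w - 2)*(w - 1)*(w + 2)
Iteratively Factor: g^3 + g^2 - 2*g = (g)*(g^2 + g - 2) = g*(g - 1)*(g + 2)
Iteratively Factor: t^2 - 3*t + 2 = (t - 1)*(t - 2)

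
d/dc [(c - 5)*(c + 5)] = 2*c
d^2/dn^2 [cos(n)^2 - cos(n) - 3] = cos(n) - 2*cos(2*n)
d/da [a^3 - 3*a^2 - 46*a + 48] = 3*a^2 - 6*a - 46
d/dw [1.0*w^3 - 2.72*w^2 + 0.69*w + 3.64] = 3.0*w^2 - 5.44*w + 0.69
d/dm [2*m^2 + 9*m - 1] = 4*m + 9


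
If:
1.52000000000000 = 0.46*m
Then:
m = 3.30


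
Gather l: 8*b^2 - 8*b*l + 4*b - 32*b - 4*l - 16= 8*b^2 - 28*b + l*(-8*b - 4) - 16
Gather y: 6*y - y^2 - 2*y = -y^2 + 4*y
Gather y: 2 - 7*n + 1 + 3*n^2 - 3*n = 3*n^2 - 10*n + 3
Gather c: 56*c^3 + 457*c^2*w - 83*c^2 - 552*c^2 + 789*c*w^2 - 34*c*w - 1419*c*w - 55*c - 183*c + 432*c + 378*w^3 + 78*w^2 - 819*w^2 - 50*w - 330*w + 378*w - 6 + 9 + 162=56*c^3 + c^2*(457*w - 635) + c*(789*w^2 - 1453*w + 194) + 378*w^3 - 741*w^2 - 2*w + 165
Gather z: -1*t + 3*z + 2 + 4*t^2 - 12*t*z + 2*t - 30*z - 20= 4*t^2 + t + z*(-12*t - 27) - 18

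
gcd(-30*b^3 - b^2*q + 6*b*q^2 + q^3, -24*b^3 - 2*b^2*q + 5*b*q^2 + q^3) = -6*b^2 + b*q + q^2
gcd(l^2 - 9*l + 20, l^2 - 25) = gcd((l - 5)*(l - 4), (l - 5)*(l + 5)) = l - 5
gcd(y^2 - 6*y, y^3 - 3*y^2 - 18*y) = y^2 - 6*y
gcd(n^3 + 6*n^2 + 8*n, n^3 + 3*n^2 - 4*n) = n^2 + 4*n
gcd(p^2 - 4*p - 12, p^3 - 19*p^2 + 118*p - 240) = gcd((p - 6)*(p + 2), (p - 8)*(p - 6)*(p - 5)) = p - 6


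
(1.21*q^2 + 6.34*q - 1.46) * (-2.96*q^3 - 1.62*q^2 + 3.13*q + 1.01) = -3.5816*q^5 - 20.7266*q^4 - 2.1619*q^3 + 23.4315*q^2 + 1.8336*q - 1.4746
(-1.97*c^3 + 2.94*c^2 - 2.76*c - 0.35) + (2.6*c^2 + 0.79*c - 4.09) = -1.97*c^3 + 5.54*c^2 - 1.97*c - 4.44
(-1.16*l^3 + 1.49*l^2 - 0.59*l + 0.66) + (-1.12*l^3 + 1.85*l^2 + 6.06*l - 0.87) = -2.28*l^3 + 3.34*l^2 + 5.47*l - 0.21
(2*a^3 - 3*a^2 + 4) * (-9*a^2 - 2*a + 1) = -18*a^5 + 23*a^4 + 8*a^3 - 39*a^2 - 8*a + 4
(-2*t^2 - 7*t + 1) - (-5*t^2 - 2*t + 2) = 3*t^2 - 5*t - 1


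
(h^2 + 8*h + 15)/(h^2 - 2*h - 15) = (h + 5)/(h - 5)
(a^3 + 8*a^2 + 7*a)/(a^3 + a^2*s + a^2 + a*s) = (a + 7)/(a + s)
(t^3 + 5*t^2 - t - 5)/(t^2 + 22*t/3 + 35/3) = 3*(t^2 - 1)/(3*t + 7)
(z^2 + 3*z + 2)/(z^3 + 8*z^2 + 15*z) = (z^2 + 3*z + 2)/(z*(z^2 + 8*z + 15))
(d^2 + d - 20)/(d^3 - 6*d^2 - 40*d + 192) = (d + 5)/(d^2 - 2*d - 48)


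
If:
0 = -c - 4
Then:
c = -4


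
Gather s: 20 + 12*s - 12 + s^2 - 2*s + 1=s^2 + 10*s + 9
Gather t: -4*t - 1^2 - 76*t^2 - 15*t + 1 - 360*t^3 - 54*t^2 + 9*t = -360*t^3 - 130*t^2 - 10*t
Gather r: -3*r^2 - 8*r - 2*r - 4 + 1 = -3*r^2 - 10*r - 3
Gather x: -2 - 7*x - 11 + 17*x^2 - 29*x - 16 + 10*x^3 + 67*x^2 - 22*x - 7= 10*x^3 + 84*x^2 - 58*x - 36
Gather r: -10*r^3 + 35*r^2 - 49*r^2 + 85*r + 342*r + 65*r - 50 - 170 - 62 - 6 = -10*r^3 - 14*r^2 + 492*r - 288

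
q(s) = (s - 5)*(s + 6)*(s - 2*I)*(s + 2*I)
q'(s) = (s - 5)*(s + 6)*(s - 2*I) + (s - 5)*(s + 6)*(s + 2*I) + (s - 5)*(s - 2*I)*(s + 2*I) + (s + 6)*(s - 2*I)*(s + 2*I) = 4*s^3 + 3*s^2 - 52*s + 4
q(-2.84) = -298.92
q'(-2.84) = 84.25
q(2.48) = -216.91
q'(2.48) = -45.50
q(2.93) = -232.63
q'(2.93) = -21.99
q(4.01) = -198.99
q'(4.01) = 101.65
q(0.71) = -129.65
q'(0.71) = -29.98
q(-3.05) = -315.90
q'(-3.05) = 77.02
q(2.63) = -223.28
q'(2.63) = -39.24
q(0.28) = -120.89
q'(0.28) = -10.24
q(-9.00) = 3570.00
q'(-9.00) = -2201.00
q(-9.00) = 3570.00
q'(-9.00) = -2201.00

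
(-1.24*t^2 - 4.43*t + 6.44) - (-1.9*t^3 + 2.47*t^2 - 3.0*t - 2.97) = 1.9*t^3 - 3.71*t^2 - 1.43*t + 9.41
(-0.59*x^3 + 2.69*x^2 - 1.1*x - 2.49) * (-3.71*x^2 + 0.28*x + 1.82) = 2.1889*x^5 - 10.1451*x^4 + 3.7604*x^3 + 13.8257*x^2 - 2.6992*x - 4.5318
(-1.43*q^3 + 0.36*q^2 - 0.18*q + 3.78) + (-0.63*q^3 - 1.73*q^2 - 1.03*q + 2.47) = -2.06*q^3 - 1.37*q^2 - 1.21*q + 6.25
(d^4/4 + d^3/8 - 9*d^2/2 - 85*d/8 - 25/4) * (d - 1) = d^5/4 - d^4/8 - 37*d^3/8 - 49*d^2/8 + 35*d/8 + 25/4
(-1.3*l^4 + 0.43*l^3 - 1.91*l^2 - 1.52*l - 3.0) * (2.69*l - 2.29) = -3.497*l^5 + 4.1337*l^4 - 6.1226*l^3 + 0.2851*l^2 - 4.5892*l + 6.87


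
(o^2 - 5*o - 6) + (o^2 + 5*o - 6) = 2*o^2 - 12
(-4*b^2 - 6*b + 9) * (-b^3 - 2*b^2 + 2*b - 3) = 4*b^5 + 14*b^4 - 5*b^3 - 18*b^2 + 36*b - 27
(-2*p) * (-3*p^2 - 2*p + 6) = 6*p^3 + 4*p^2 - 12*p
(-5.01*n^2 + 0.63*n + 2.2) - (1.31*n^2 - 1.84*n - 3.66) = -6.32*n^2 + 2.47*n + 5.86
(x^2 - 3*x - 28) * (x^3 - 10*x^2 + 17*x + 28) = x^5 - 13*x^4 + 19*x^3 + 257*x^2 - 560*x - 784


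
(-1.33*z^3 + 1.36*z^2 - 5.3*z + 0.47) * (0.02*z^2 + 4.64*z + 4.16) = -0.0266*z^5 - 6.144*z^4 + 0.6716*z^3 - 18.925*z^2 - 19.8672*z + 1.9552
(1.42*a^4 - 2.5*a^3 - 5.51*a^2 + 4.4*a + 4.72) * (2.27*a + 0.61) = 3.2234*a^5 - 4.8088*a^4 - 14.0327*a^3 + 6.6269*a^2 + 13.3984*a + 2.8792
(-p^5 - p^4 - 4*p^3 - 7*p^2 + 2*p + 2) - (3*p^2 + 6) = -p^5 - p^4 - 4*p^3 - 10*p^2 + 2*p - 4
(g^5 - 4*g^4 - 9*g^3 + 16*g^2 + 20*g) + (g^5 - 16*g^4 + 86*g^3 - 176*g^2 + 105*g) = 2*g^5 - 20*g^4 + 77*g^3 - 160*g^2 + 125*g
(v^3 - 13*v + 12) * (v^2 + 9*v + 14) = v^5 + 9*v^4 + v^3 - 105*v^2 - 74*v + 168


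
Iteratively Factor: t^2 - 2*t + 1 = (t - 1)*(t - 1)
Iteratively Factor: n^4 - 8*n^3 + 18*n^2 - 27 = (n + 1)*(n^3 - 9*n^2 + 27*n - 27) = (n - 3)*(n + 1)*(n^2 - 6*n + 9) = (n - 3)^2*(n + 1)*(n - 3)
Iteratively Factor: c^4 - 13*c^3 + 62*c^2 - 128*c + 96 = (c - 2)*(c^3 - 11*c^2 + 40*c - 48) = (c - 4)*(c - 2)*(c^2 - 7*c + 12) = (c - 4)*(c - 3)*(c - 2)*(c - 4)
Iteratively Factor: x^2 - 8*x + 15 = (x - 3)*(x - 5)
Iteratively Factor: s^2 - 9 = (s + 3)*(s - 3)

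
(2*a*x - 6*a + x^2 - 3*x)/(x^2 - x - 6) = (2*a + x)/(x + 2)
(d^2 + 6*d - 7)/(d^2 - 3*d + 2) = (d + 7)/(d - 2)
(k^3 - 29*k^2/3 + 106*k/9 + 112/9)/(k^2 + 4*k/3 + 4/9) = (3*k^2 - 31*k + 56)/(3*k + 2)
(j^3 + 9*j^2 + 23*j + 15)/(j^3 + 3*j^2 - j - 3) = (j + 5)/(j - 1)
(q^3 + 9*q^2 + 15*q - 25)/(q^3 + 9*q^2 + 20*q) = (q^2 + 4*q - 5)/(q*(q + 4))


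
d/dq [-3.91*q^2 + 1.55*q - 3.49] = 1.55 - 7.82*q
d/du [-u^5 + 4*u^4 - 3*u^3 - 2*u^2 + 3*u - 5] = -5*u^4 + 16*u^3 - 9*u^2 - 4*u + 3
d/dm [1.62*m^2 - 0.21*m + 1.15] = 3.24*m - 0.21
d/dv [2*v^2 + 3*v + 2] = 4*v + 3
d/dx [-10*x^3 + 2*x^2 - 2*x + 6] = -30*x^2 + 4*x - 2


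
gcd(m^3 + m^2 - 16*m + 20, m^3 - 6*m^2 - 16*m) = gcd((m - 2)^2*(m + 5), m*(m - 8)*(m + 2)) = 1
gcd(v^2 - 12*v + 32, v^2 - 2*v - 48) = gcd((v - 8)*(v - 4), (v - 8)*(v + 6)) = v - 8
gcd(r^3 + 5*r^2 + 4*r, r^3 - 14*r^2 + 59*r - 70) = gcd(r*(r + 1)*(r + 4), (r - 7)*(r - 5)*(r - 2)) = 1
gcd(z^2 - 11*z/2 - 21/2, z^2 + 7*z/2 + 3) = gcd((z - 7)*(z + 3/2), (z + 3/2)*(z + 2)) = z + 3/2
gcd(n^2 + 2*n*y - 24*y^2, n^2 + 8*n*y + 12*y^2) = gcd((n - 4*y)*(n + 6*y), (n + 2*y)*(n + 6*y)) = n + 6*y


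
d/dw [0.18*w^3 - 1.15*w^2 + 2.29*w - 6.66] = 0.54*w^2 - 2.3*w + 2.29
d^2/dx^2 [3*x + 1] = 0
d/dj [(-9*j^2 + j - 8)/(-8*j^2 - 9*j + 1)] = (89*j^2 - 146*j - 71)/(64*j^4 + 144*j^3 + 65*j^2 - 18*j + 1)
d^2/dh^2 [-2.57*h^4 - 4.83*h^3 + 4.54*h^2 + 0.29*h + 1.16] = -30.84*h^2 - 28.98*h + 9.08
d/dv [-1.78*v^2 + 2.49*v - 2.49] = 2.49 - 3.56*v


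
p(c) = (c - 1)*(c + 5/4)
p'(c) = 2*c + 1/4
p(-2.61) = 4.91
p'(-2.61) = -4.97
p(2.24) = 4.33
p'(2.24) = 4.73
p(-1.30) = 0.12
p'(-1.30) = -2.35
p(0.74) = -0.52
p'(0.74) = 1.73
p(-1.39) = 0.33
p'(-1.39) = -2.53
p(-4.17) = 15.10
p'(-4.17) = -8.09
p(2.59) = 6.11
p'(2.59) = 5.43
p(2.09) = 3.64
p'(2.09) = 4.43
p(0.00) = -1.25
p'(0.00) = 0.25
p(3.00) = 8.50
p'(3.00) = 6.25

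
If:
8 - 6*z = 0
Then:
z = 4/3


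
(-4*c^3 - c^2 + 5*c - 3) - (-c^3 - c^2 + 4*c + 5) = -3*c^3 + c - 8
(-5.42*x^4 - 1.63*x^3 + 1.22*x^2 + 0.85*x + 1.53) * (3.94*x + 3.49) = -21.3548*x^5 - 25.338*x^4 - 0.8819*x^3 + 7.6068*x^2 + 8.9947*x + 5.3397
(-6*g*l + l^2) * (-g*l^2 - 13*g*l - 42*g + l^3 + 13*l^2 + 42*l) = 6*g^2*l^3 + 78*g^2*l^2 + 252*g^2*l - 7*g*l^4 - 91*g*l^3 - 294*g*l^2 + l^5 + 13*l^4 + 42*l^3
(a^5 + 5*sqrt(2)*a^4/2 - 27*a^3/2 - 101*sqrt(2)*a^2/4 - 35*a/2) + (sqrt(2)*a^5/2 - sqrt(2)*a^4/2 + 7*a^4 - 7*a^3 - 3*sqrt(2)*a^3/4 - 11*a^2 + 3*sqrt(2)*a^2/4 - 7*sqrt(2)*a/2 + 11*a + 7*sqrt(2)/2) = sqrt(2)*a^5/2 + a^5 + 2*sqrt(2)*a^4 + 7*a^4 - 41*a^3/2 - 3*sqrt(2)*a^3/4 - 49*sqrt(2)*a^2/2 - 11*a^2 - 13*a/2 - 7*sqrt(2)*a/2 + 7*sqrt(2)/2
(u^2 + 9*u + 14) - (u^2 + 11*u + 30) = -2*u - 16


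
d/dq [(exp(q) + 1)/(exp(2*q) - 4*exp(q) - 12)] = (-2*(exp(q) - 2)*(exp(q) + 1) + exp(2*q) - 4*exp(q) - 12)*exp(q)/(-exp(2*q) + 4*exp(q) + 12)^2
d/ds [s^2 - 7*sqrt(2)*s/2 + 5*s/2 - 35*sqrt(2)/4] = 2*s - 7*sqrt(2)/2 + 5/2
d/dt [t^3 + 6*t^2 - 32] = 3*t*(t + 4)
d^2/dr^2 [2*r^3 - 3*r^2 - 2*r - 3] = 12*r - 6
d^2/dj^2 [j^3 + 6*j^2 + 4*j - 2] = 6*j + 12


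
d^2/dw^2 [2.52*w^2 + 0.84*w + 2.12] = 5.04000000000000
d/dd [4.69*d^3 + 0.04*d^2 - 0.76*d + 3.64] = 14.07*d^2 + 0.08*d - 0.76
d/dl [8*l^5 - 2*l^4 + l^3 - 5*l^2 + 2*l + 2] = 40*l^4 - 8*l^3 + 3*l^2 - 10*l + 2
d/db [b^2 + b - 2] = 2*b + 1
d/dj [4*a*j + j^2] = 4*a + 2*j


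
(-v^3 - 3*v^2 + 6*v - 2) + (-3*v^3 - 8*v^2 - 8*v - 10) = -4*v^3 - 11*v^2 - 2*v - 12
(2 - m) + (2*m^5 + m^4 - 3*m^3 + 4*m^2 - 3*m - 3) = 2*m^5 + m^4 - 3*m^3 + 4*m^2 - 4*m - 1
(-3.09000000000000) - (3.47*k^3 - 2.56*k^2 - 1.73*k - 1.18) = -3.47*k^3 + 2.56*k^2 + 1.73*k - 1.91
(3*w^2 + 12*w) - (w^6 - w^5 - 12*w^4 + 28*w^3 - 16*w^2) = -w^6 + w^5 + 12*w^4 - 28*w^3 + 19*w^2 + 12*w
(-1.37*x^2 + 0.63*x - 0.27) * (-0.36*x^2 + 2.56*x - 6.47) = 0.4932*x^4 - 3.734*x^3 + 10.5739*x^2 - 4.7673*x + 1.7469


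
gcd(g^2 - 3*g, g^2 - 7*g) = g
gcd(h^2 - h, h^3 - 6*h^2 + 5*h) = h^2 - h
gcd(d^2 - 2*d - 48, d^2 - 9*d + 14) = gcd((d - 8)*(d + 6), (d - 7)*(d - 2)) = 1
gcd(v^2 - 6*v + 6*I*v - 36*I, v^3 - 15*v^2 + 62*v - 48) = v - 6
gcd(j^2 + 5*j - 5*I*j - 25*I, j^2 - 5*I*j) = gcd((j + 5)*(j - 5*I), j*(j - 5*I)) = j - 5*I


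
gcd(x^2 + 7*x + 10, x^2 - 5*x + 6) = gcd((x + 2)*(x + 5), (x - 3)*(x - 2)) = 1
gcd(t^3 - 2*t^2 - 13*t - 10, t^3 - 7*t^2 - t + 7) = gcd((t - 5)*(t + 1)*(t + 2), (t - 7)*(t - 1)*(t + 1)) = t + 1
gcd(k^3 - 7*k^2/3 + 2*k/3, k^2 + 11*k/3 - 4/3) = k - 1/3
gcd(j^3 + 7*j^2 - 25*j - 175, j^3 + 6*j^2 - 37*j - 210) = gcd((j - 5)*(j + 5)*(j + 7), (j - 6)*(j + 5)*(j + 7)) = j^2 + 12*j + 35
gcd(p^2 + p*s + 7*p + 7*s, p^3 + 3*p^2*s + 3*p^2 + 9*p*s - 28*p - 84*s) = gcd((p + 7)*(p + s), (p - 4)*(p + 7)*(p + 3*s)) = p + 7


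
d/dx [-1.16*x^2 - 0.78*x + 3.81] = -2.32*x - 0.78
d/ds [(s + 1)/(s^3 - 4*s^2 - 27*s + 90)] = (s^3 - 4*s^2 - 27*s + (s + 1)*(-3*s^2 + 8*s + 27) + 90)/(s^3 - 4*s^2 - 27*s + 90)^2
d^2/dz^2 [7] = 0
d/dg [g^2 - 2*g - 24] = 2*g - 2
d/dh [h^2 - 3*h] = 2*h - 3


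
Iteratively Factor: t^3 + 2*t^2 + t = (t)*(t^2 + 2*t + 1) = t*(t + 1)*(t + 1)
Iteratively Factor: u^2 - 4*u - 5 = (u - 5)*(u + 1)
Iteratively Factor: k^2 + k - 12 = (k - 3)*(k + 4)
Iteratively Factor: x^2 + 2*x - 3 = (x + 3)*(x - 1)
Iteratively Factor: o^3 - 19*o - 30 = (o + 3)*(o^2 - 3*o - 10) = (o - 5)*(o + 3)*(o + 2)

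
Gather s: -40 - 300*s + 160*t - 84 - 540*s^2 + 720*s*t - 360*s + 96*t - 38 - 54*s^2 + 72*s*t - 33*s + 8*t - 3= -594*s^2 + s*(792*t - 693) + 264*t - 165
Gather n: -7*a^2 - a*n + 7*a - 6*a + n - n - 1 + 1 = -7*a^2 - a*n + a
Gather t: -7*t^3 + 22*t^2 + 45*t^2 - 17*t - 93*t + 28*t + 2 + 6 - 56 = -7*t^3 + 67*t^2 - 82*t - 48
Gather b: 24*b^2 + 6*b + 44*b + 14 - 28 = 24*b^2 + 50*b - 14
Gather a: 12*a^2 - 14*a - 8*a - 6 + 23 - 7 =12*a^2 - 22*a + 10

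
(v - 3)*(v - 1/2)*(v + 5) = v^3 + 3*v^2/2 - 16*v + 15/2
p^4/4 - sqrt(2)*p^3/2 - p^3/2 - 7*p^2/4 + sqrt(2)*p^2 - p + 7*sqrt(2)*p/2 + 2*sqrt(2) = (p/2 + 1/2)^2*(p - 4)*(p - 2*sqrt(2))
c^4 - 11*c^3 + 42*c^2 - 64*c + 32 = (c - 4)^2*(c - 2)*(c - 1)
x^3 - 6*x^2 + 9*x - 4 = (x - 4)*(x - 1)^2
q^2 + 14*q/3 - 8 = (q - 4/3)*(q + 6)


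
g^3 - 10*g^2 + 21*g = g*(g - 7)*(g - 3)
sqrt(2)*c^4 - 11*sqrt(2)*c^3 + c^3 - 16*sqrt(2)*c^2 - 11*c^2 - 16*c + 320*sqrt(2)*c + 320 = (c - 8)^2*(c + 5)*(sqrt(2)*c + 1)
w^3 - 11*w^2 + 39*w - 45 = (w - 5)*(w - 3)^2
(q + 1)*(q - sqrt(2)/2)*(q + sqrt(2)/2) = q^3 + q^2 - q/2 - 1/2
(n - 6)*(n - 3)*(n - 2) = n^3 - 11*n^2 + 36*n - 36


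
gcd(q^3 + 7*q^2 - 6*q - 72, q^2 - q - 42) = q + 6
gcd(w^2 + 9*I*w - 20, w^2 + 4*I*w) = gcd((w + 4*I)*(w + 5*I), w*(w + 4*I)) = w + 4*I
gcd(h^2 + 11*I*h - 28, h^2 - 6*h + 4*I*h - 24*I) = h + 4*I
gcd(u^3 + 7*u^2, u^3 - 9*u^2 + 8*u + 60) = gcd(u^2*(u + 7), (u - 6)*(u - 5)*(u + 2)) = 1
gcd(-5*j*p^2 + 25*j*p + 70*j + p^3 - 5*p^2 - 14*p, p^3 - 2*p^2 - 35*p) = p - 7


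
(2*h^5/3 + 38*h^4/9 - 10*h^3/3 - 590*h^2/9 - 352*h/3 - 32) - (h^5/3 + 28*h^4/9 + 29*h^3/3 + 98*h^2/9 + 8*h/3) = h^5/3 + 10*h^4/9 - 13*h^3 - 688*h^2/9 - 120*h - 32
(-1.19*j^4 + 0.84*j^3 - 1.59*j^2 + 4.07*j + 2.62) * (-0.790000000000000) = 0.9401*j^4 - 0.6636*j^3 + 1.2561*j^2 - 3.2153*j - 2.0698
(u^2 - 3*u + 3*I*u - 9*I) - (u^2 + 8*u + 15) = -11*u + 3*I*u - 15 - 9*I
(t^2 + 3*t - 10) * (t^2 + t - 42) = t^4 + 4*t^3 - 49*t^2 - 136*t + 420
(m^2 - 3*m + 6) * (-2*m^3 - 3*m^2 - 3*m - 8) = -2*m^5 + 3*m^4 - 6*m^3 - 17*m^2 + 6*m - 48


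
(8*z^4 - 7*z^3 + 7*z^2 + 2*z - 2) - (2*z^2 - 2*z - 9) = 8*z^4 - 7*z^3 + 5*z^2 + 4*z + 7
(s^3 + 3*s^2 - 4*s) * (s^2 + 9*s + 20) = s^5 + 12*s^4 + 43*s^3 + 24*s^2 - 80*s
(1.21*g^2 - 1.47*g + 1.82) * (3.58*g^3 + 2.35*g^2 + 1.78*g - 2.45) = 4.3318*g^5 - 2.4191*g^4 + 5.2149*g^3 - 1.3041*g^2 + 6.8411*g - 4.459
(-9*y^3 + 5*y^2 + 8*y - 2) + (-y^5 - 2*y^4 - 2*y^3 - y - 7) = -y^5 - 2*y^4 - 11*y^3 + 5*y^2 + 7*y - 9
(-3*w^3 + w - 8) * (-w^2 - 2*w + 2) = 3*w^5 + 6*w^4 - 7*w^3 + 6*w^2 + 18*w - 16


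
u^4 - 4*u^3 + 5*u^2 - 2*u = u*(u - 2)*(u - 1)^2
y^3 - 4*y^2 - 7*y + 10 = (y - 5)*(y - 1)*(y + 2)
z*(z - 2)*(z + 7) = z^3 + 5*z^2 - 14*z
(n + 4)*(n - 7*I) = n^2 + 4*n - 7*I*n - 28*I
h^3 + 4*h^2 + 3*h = h*(h + 1)*(h + 3)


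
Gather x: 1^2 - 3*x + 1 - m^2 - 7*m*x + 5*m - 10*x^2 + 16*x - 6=-m^2 + 5*m - 10*x^2 + x*(13 - 7*m) - 4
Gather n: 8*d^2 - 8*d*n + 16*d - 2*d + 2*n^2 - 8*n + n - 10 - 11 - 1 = 8*d^2 + 14*d + 2*n^2 + n*(-8*d - 7) - 22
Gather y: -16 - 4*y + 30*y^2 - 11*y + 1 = 30*y^2 - 15*y - 15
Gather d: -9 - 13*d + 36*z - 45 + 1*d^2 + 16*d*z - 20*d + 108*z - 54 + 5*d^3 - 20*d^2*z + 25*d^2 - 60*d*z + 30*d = 5*d^3 + d^2*(26 - 20*z) + d*(-44*z - 3) + 144*z - 108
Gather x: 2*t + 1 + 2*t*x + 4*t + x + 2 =6*t + x*(2*t + 1) + 3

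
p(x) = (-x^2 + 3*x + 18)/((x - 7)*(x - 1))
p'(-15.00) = 0.02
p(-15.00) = -0.72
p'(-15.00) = 0.02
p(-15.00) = -0.72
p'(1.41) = 19.88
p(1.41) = -8.83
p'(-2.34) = 0.32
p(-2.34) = 0.18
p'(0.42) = 9.95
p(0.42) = 5.00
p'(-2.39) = 0.31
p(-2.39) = 0.16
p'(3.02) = 0.92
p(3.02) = -2.23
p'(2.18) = 2.47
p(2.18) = -3.48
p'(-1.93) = 0.41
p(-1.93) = 0.32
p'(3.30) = 0.75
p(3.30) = -2.00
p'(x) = (3 - 2*x)/((x - 7)*(x - 1)) - (-x^2 + 3*x + 18)/((x - 7)*(x - 1)^2) - (-x^2 + 3*x + 18)/((x - 7)^2*(x - 1))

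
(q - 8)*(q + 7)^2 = q^3 + 6*q^2 - 63*q - 392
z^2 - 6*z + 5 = (z - 5)*(z - 1)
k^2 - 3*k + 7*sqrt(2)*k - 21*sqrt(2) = (k - 3)*(k + 7*sqrt(2))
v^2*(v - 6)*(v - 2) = v^4 - 8*v^3 + 12*v^2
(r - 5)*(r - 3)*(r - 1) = r^3 - 9*r^2 + 23*r - 15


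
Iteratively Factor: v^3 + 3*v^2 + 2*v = (v)*(v^2 + 3*v + 2) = v*(v + 2)*(v + 1)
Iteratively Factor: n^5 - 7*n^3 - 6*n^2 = (n - 3)*(n^4 + 3*n^3 + 2*n^2) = (n - 3)*(n + 2)*(n^3 + n^2) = (n - 3)*(n + 1)*(n + 2)*(n^2) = n*(n - 3)*(n + 1)*(n + 2)*(n)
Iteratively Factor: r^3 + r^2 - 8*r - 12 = (r + 2)*(r^2 - r - 6) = (r + 2)^2*(r - 3)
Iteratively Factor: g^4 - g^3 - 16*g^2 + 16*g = (g - 4)*(g^3 + 3*g^2 - 4*g) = (g - 4)*(g + 4)*(g^2 - g) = g*(g - 4)*(g + 4)*(g - 1)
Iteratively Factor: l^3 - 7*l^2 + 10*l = (l - 5)*(l^2 - 2*l) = (l - 5)*(l - 2)*(l)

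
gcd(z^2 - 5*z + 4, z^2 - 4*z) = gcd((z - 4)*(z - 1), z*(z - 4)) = z - 4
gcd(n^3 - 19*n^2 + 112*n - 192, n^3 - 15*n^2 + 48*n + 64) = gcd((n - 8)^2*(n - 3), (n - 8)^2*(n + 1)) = n^2 - 16*n + 64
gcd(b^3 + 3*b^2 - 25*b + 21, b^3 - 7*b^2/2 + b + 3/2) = b^2 - 4*b + 3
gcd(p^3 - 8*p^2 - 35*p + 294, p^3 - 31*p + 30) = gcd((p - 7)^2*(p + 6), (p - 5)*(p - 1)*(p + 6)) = p + 6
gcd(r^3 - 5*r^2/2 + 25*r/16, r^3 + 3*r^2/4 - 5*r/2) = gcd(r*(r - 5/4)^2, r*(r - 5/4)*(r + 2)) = r^2 - 5*r/4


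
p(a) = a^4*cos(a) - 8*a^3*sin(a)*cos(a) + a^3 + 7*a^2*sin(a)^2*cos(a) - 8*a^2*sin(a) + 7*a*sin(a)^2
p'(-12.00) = -12597.48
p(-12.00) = 21632.09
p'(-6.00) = -10.99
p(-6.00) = 1427.12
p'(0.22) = -0.01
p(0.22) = -0.00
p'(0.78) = -2.36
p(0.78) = -0.39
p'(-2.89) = 276.67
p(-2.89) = -33.27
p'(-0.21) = -0.01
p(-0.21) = 0.00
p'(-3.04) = 397.85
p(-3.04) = -83.77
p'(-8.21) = 1701.89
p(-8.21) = -380.20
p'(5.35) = 1713.99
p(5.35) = 1511.94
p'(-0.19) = -0.01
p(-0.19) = 0.00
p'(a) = -a^4*sin(a) + 8*a^3*sin(a)^2 - 8*a^3*cos(a)^2 + 4*a^3*cos(a) - 7*a^2*sin(a)^3 + 14*a^2*sin(a)*cos(a)^2 - 24*a^2*sin(a)*cos(a) - 8*a^2*cos(a) + 3*a^2 + 14*a*sin(a)^2*cos(a) + 14*a*sin(a)*cos(a) - 16*a*sin(a) + 7*sin(a)^2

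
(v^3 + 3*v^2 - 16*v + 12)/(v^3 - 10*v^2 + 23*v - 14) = (v + 6)/(v - 7)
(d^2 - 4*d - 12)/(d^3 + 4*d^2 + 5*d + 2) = (d - 6)/(d^2 + 2*d + 1)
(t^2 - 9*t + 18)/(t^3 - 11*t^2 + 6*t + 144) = (t - 3)/(t^2 - 5*t - 24)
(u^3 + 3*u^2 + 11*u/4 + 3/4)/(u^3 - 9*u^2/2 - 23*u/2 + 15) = (4*u^3 + 12*u^2 + 11*u + 3)/(2*(2*u^3 - 9*u^2 - 23*u + 30))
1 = 1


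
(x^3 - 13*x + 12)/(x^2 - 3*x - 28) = (x^2 - 4*x + 3)/(x - 7)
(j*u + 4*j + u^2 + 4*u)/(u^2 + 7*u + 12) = (j + u)/(u + 3)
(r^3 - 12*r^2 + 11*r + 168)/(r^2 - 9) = (r^2 - 15*r + 56)/(r - 3)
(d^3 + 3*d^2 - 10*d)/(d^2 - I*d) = (d^2 + 3*d - 10)/(d - I)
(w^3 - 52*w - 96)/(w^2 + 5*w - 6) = (w^2 - 6*w - 16)/(w - 1)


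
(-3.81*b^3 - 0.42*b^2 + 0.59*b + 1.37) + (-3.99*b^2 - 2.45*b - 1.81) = -3.81*b^3 - 4.41*b^2 - 1.86*b - 0.44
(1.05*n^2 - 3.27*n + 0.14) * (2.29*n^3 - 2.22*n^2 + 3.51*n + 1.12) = 2.4045*n^5 - 9.8193*n^4 + 11.2655*n^3 - 10.6125*n^2 - 3.171*n + 0.1568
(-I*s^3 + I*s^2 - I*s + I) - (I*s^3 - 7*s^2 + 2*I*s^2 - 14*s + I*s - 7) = -2*I*s^3 + 7*s^2 - I*s^2 + 14*s - 2*I*s + 7 + I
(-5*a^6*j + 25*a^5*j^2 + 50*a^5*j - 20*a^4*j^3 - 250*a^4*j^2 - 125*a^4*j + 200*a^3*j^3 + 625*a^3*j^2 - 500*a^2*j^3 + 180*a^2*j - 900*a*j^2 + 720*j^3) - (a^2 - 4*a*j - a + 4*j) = -5*a^6*j + 25*a^5*j^2 + 50*a^5*j - 20*a^4*j^3 - 250*a^4*j^2 - 125*a^4*j + 200*a^3*j^3 + 625*a^3*j^2 - 500*a^2*j^3 + 180*a^2*j - a^2 - 900*a*j^2 + 4*a*j + a + 720*j^3 - 4*j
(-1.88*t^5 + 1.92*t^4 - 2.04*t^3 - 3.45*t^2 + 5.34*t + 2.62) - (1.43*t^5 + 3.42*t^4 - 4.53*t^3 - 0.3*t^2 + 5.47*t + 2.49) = -3.31*t^5 - 1.5*t^4 + 2.49*t^3 - 3.15*t^2 - 0.13*t + 0.13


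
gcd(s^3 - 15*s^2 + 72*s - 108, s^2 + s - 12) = s - 3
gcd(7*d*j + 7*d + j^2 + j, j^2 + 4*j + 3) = j + 1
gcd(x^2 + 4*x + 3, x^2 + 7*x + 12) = x + 3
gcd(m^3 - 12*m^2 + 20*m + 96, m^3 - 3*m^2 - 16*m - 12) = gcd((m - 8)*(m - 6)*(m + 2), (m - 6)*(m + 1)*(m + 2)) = m^2 - 4*m - 12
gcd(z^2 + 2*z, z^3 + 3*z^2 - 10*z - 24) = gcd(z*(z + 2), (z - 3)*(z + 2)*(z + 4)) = z + 2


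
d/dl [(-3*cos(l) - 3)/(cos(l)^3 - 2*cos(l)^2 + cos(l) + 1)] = 3*(5*cos(l) - cos(2*l) - cos(3*l) - 1)*sin(l)/(2*(cos(l)^3 - 2*cos(l)^2 + cos(l) + 1)^2)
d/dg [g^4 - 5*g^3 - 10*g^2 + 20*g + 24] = 4*g^3 - 15*g^2 - 20*g + 20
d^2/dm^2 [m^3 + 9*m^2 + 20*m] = 6*m + 18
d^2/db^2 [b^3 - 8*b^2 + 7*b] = 6*b - 16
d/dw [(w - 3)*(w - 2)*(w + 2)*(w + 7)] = 4*w^3 + 12*w^2 - 50*w - 16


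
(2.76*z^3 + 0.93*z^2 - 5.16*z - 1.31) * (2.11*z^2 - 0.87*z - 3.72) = 5.8236*z^5 - 0.4389*z^4 - 21.9639*z^3 - 1.7345*z^2 + 20.3349*z + 4.8732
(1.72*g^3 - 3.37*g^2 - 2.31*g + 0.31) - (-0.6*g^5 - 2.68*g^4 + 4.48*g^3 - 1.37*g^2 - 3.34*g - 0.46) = 0.6*g^5 + 2.68*g^4 - 2.76*g^3 - 2.0*g^2 + 1.03*g + 0.77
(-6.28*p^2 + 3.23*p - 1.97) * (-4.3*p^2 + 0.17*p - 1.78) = 27.004*p^4 - 14.9566*p^3 + 20.1985*p^2 - 6.0843*p + 3.5066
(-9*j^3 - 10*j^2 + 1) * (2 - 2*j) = 18*j^4 + 2*j^3 - 20*j^2 - 2*j + 2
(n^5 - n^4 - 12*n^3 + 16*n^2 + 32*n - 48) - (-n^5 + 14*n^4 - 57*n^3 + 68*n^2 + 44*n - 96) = 2*n^5 - 15*n^4 + 45*n^3 - 52*n^2 - 12*n + 48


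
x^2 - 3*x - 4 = (x - 4)*(x + 1)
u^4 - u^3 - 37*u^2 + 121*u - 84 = (u - 4)*(u - 3)*(u - 1)*(u + 7)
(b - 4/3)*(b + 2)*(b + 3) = b^3 + 11*b^2/3 - 2*b/3 - 8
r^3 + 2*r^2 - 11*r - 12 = (r - 3)*(r + 1)*(r + 4)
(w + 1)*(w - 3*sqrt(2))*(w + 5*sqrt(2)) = w^3 + w^2 + 2*sqrt(2)*w^2 - 30*w + 2*sqrt(2)*w - 30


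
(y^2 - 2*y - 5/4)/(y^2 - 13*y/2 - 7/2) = (y - 5/2)/(y - 7)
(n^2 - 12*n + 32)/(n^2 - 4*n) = (n - 8)/n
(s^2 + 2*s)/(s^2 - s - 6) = s/(s - 3)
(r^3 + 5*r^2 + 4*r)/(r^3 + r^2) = (r + 4)/r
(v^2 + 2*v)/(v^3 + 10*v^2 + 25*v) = (v + 2)/(v^2 + 10*v + 25)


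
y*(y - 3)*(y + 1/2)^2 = y^4 - 2*y^3 - 11*y^2/4 - 3*y/4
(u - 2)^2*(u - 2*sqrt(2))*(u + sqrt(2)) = u^4 - 4*u^3 - sqrt(2)*u^3 + 4*sqrt(2)*u^2 - 4*sqrt(2)*u + 16*u - 16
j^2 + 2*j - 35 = (j - 5)*(j + 7)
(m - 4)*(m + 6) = m^2 + 2*m - 24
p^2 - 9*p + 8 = (p - 8)*(p - 1)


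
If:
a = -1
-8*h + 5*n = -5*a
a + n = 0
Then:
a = -1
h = 0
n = 1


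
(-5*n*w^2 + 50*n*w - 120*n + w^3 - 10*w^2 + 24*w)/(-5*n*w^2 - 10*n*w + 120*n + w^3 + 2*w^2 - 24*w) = (w - 6)/(w + 6)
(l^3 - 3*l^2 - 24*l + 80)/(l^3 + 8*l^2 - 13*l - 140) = (l - 4)/(l + 7)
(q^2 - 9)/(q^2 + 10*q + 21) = (q - 3)/(q + 7)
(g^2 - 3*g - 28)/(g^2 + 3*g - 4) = (g - 7)/(g - 1)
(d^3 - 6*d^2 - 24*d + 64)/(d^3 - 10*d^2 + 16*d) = (d + 4)/d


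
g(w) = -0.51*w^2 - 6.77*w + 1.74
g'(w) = -1.02*w - 6.77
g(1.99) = -13.75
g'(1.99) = -8.80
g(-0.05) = 2.08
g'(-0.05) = -6.72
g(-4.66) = 22.21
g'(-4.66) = -2.02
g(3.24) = -25.55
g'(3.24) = -10.07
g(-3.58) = 19.44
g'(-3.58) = -3.12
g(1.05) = -5.93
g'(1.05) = -7.84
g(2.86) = -21.79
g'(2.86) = -9.69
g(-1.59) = 11.21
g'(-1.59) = -5.15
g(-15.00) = -11.46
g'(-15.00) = 8.53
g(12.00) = -152.94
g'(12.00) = -19.01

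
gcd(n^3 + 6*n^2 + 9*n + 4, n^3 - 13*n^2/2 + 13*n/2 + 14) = n + 1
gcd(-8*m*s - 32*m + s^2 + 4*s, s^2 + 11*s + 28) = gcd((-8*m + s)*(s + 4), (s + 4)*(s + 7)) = s + 4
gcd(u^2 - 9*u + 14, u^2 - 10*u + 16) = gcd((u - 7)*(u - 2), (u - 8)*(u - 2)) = u - 2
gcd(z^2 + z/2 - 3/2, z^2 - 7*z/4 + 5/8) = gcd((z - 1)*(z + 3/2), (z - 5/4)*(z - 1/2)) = 1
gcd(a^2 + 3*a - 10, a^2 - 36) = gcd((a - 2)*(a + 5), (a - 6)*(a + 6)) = 1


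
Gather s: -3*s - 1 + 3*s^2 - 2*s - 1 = 3*s^2 - 5*s - 2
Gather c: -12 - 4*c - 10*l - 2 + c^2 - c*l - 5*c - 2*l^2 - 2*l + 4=c^2 + c*(-l - 9) - 2*l^2 - 12*l - 10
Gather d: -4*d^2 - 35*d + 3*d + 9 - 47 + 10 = -4*d^2 - 32*d - 28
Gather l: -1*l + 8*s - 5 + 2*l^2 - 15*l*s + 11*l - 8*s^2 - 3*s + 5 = 2*l^2 + l*(10 - 15*s) - 8*s^2 + 5*s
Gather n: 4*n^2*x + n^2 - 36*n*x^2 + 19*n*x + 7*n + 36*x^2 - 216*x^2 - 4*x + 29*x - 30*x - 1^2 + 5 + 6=n^2*(4*x + 1) + n*(-36*x^2 + 19*x + 7) - 180*x^2 - 5*x + 10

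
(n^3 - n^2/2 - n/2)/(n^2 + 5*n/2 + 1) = n*(n - 1)/(n + 2)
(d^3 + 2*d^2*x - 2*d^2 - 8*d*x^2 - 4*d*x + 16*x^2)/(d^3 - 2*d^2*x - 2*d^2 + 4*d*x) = (d + 4*x)/d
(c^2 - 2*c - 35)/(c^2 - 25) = (c - 7)/(c - 5)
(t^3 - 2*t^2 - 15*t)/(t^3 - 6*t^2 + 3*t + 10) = t*(t + 3)/(t^2 - t - 2)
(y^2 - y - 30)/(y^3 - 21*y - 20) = (-y^2 + y + 30)/(-y^3 + 21*y + 20)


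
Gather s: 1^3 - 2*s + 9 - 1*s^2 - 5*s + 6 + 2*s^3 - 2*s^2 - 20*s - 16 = 2*s^3 - 3*s^2 - 27*s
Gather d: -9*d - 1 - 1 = -9*d - 2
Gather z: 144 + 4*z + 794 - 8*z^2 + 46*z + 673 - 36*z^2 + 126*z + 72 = -44*z^2 + 176*z + 1683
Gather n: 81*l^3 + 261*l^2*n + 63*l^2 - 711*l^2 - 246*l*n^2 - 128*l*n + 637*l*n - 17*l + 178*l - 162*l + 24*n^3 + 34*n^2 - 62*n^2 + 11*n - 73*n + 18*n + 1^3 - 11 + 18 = 81*l^3 - 648*l^2 - l + 24*n^3 + n^2*(-246*l - 28) + n*(261*l^2 + 509*l - 44) + 8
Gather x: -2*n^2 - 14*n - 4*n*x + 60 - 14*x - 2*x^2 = -2*n^2 - 14*n - 2*x^2 + x*(-4*n - 14) + 60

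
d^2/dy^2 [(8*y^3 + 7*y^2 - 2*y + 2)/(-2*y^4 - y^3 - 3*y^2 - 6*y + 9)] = 2*(-32*y^9 - 84*y^8 + 150*y^7 + 683*y^6 - 1098*y^5 - 1992*y^4 - 549*y^3 + 531*y^2 - 1944*y - 585)/(8*y^12 + 12*y^11 + 42*y^10 + 109*y^9 + 27*y^8 + 153*y^7 - 540*y^5 + 243*y^4 - 513*y^3 - 243*y^2 + 1458*y - 729)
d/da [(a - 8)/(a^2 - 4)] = (a^2 - 2*a*(a - 8) - 4)/(a^2 - 4)^2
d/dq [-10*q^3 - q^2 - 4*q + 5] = -30*q^2 - 2*q - 4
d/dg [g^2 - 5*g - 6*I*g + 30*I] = 2*g - 5 - 6*I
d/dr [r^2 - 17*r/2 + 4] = 2*r - 17/2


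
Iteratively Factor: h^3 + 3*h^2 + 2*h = (h + 2)*(h^2 + h) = (h + 1)*(h + 2)*(h)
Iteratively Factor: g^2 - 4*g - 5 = (g - 5)*(g + 1)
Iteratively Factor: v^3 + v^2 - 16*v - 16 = (v + 4)*(v^2 - 3*v - 4) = (v + 1)*(v + 4)*(v - 4)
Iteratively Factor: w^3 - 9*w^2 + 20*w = (w)*(w^2 - 9*w + 20) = w*(w - 4)*(w - 5)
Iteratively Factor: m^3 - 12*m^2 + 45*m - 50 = (m - 5)*(m^2 - 7*m + 10) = (m - 5)*(m - 2)*(m - 5)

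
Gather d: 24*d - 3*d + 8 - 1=21*d + 7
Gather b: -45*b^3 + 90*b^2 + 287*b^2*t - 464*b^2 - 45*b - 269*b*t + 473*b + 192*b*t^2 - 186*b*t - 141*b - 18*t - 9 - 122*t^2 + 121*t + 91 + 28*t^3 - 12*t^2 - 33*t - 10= -45*b^3 + b^2*(287*t - 374) + b*(192*t^2 - 455*t + 287) + 28*t^3 - 134*t^2 + 70*t + 72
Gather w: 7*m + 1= 7*m + 1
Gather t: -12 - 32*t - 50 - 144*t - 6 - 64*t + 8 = -240*t - 60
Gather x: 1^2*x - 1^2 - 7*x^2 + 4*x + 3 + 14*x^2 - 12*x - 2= 7*x^2 - 7*x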